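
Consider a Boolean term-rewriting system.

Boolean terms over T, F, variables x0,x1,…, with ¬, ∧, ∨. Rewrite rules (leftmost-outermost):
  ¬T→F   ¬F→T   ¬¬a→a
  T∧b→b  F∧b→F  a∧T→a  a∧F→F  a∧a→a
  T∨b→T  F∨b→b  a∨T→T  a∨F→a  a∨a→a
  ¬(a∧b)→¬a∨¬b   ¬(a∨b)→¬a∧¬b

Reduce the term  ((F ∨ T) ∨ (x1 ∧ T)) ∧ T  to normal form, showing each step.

Answer: normal form = T  (in 3 steps)

Derivation:
  start: ((F ∨ T) ∨ (x1 ∧ T)) ∧ T
  step 1: (F ∨ T) ∨ (x1 ∧ T)
  step 2: T ∨ (x1 ∧ T)
  step 3: T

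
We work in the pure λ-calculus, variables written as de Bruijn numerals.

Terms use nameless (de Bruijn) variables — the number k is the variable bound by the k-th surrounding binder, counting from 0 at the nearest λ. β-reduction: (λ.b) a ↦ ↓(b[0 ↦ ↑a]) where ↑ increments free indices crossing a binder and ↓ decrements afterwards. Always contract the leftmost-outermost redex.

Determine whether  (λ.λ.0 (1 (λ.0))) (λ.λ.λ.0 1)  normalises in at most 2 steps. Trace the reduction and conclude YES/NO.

Answer: YES — reaches normal form λ.0 (λ.λ.0 1) in 2 ≤ 2 steps

Reduction:
  start: (λ.λ.0 (1 (λ.0))) (λ.λ.λ.0 1)
  [1] λ.0 ((λ.λ.λ.0 1) (λ.0))
  [2] λ.0 (λ.λ.0 1)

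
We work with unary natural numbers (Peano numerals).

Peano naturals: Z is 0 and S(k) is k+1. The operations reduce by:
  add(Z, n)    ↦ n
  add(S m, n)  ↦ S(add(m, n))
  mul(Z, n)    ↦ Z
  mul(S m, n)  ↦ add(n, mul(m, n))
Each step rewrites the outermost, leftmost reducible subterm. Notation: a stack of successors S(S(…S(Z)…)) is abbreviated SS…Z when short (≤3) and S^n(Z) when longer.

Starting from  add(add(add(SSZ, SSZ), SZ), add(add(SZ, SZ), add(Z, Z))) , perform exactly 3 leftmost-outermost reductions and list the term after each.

  start: add(add(add(SSZ, SSZ), SZ), add(add(SZ, SZ), add(Z, Z)))
  step 1: add(add(S(add(SZ, SSZ)), SZ), add(add(SZ, SZ), add(Z, Z)))
  step 2: add(S(add(add(SZ, SSZ), SZ)), add(add(SZ, SZ), add(Z, Z)))
  step 3: S(add(add(add(SZ, SSZ), SZ), add(add(SZ, SZ), add(Z, Z))))

Answer: after 3 steps: S(add(add(add(SZ, SSZ), SZ), add(add(SZ, SZ), add(Z, Z))))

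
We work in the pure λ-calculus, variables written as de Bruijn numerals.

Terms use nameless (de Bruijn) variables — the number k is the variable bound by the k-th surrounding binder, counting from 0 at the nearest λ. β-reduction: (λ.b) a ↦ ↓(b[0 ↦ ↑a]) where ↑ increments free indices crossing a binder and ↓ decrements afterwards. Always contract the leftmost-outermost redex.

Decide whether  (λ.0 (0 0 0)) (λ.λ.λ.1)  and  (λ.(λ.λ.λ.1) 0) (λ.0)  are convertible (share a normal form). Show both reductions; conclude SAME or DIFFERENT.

Answer: SAME — A ⇓ λ.λ.1, B ⇓ λ.λ.1

Derivation:
Term A:
  start: (λ.0 (0 0 0)) (λ.λ.λ.1)
  [1] (λ.λ.λ.1) ((λ.λ.λ.1) (λ.λ.λ.1) (λ.λ.λ.1))
  [2] λ.λ.1

Term B:
  start: (λ.(λ.λ.λ.1) 0) (λ.0)
  [1] (λ.λ.λ.1) (λ.0)
  [2] λ.λ.1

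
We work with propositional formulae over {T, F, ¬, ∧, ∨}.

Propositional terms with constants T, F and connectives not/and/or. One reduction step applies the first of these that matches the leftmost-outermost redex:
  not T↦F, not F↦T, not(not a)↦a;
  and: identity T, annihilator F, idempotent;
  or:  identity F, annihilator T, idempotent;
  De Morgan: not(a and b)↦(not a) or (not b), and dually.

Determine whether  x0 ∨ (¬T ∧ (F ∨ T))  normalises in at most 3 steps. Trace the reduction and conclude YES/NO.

  start: x0 ∨ (¬T ∧ (F ∨ T))
  step 1: x0 ∨ (F ∧ (F ∨ T))
  step 2: x0 ∨ F
  step 3: x0

Answer: YES — reaches normal form x0 in 3 ≤ 3 steps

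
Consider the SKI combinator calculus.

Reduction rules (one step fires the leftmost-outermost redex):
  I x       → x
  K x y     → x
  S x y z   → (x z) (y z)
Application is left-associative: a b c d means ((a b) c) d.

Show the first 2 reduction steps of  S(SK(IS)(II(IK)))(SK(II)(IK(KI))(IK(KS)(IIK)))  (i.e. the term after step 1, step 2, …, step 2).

Answer: after 2 steps: S(II(IK))(SK(II)(IK(KI))(IK(KS)(IIK)))

Working:
  start: S(SK(IS)(II(IK)))(SK(II)(IK(KI))(IK(KS)(IIK)))
  step 1: S(K(II(IK))(IS(II(IK))))(SK(II)(IK(KI))(IK(KS)(IIK)))
  step 2: S(II(IK))(SK(II)(IK(KI))(IK(KS)(IIK)))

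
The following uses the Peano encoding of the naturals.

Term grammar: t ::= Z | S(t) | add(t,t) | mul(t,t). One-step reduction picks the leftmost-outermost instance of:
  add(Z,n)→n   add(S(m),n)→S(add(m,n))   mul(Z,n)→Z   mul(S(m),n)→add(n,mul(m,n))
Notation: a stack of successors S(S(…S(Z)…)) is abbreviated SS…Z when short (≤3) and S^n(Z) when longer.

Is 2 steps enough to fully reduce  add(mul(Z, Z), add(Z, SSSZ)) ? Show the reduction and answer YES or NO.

Answer: NO — after 2 steps the term is add(Z, SSSZ), not yet normal

Derivation:
  start: add(mul(Z, Z), add(Z, SSSZ))
  [1] add(Z, add(Z, SSSZ))
  [2] add(Z, SSSZ)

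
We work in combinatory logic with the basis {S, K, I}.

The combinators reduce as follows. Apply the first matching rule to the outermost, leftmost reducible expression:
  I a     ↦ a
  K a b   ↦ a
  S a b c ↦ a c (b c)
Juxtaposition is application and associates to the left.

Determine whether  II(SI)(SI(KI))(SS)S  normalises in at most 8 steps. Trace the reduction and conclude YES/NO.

Answer: NO — after 8 steps the term is SS(SS(KI(SS)S)), not yet normal

Reduction:
  start: II(SI)(SI(KI))(SS)S
  step 1: I(SI)(SI(KI))(SS)S
  step 2: SI(SI(KI))(SS)S
  step 3: I(SS)(SI(KI)(SS))S
  step 4: SS(SI(KI)(SS))S
  step 5: SS(SI(KI)(SS)S)
  step 6: SS(I(SS)(KI(SS))S)
  step 7: SS(SS(KI(SS))S)
  step 8: SS(SS(KI(SS)S))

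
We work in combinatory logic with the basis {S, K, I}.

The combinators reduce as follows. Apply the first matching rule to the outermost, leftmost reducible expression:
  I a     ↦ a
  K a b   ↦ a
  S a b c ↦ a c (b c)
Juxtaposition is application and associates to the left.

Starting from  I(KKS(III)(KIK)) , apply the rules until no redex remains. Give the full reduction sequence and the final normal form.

Answer: normal form = I  (in 5 steps)

Working:
  start: I(KKS(III)(KIK))
  →1  KKS(III)(KIK)
  →2  K(III)(KIK)
  →3  III
  →4  II
  →5  I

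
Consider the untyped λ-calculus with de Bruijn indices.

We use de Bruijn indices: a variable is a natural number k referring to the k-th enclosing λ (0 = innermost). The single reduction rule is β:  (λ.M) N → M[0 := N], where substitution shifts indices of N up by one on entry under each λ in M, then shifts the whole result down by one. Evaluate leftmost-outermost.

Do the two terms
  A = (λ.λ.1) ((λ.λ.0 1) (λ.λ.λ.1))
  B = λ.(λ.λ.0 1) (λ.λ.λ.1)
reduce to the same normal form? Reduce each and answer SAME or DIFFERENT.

Term A:
  start: (λ.λ.1) ((λ.λ.0 1) (λ.λ.λ.1))
  →1  λ.(λ.λ.0 1) (λ.λ.λ.1)
  →2  λ.λ.0 (λ.λ.λ.1)

Term B:
  start: λ.(λ.λ.0 1) (λ.λ.λ.1)
  →1  λ.λ.0 (λ.λ.λ.1)

Answer: SAME — A ⇓ λ.λ.0 (λ.λ.λ.1), B ⇓ λ.λ.0 (λ.λ.λ.1)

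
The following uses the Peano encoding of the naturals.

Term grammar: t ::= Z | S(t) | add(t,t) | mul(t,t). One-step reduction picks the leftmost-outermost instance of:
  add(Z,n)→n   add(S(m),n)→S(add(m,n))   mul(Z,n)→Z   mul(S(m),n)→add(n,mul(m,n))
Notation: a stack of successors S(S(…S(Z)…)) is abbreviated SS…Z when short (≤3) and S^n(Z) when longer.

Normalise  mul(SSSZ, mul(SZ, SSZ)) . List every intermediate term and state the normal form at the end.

Answer: normal form = S^6(Z)  (in 28 steps)

Reduction:
  start: mul(SSSZ, mul(SZ, SSZ))
  [1] add(mul(SZ, SSZ), mul(SSZ, mul(SZ, SSZ)))
  [2] add(add(SSZ, mul(Z, SSZ)), mul(SSZ, mul(SZ, SSZ)))
  [3] add(S(add(SZ, mul(Z, SSZ))), mul(SSZ, mul(SZ, SSZ)))
  [4] S(add(add(SZ, mul(Z, SSZ)), mul(SSZ, mul(SZ, SSZ))))
  [5] S(add(S(add(Z, mul(Z, SSZ))), mul(SSZ, mul(SZ, SSZ))))
  [6] S(S(add(add(Z, mul(Z, SSZ)), mul(SSZ, mul(SZ, SSZ)))))
  [7] S(S(add(mul(Z, SSZ), mul(SSZ, mul(SZ, SSZ)))))
  [8] S(S(add(Z, mul(SSZ, mul(SZ, SSZ)))))
  [9] S(S(mul(SSZ, mul(SZ, SSZ))))
  [10] S(S(add(mul(SZ, SSZ), mul(SZ, mul(SZ, SSZ)))))
  [11] S(S(add(add(SSZ, mul(Z, SSZ)), mul(SZ, mul(SZ, SSZ)))))
  [12] S(S(add(S(add(SZ, mul(Z, SSZ))), mul(SZ, mul(SZ, SSZ)))))
  [13] S(S(S(add(add(SZ, mul(Z, SSZ)), mul(SZ, mul(SZ, SSZ))))))
  [14] S(S(S(add(S(add(Z, mul(Z, SSZ))), mul(SZ, mul(SZ, SSZ))))))
  [15] S(S(S(S(add(add(Z, mul(Z, SSZ)), mul(SZ, mul(SZ, SSZ)))))))
  [16] S(S(S(S(add(mul(Z, SSZ), mul(SZ, mul(SZ, SSZ)))))))
  [17] S(S(S(S(add(Z, mul(SZ, mul(SZ, SSZ)))))))
  [18] S(S(S(S(mul(SZ, mul(SZ, SSZ))))))
  [19] S(S(S(S(add(mul(SZ, SSZ), mul(Z, mul(SZ, SSZ)))))))
  [20] S(S(S(S(add(add(SSZ, mul(Z, SSZ)), mul(Z, mul(SZ, SSZ)))))))
  [21] S(S(S(S(add(S(add(SZ, mul(Z, SSZ))), mul(Z, mul(SZ, SSZ)))))))
  [22] S(S(S(S(S(add(add(SZ, mul(Z, SSZ)), mul(Z, mul(SZ, SSZ))))))))
  [23] S(S(S(S(S(add(S(add(Z, mul(Z, SSZ))), mul(Z, mul(SZ, SSZ))))))))
  [24] S(S(S(S(S(S(add(add(Z, mul(Z, SSZ)), mul(Z, mul(SZ, SSZ)))))))))
  [25] S(S(S(S(S(S(add(mul(Z, SSZ), mul(Z, mul(SZ, SSZ)))))))))
  [26] S(S(S(S(S(S(add(Z, mul(Z, mul(SZ, SSZ)))))))))
  [27] S(S(S(S(S(S(mul(Z, mul(SZ, SSZ))))))))
  [28] S^6(Z)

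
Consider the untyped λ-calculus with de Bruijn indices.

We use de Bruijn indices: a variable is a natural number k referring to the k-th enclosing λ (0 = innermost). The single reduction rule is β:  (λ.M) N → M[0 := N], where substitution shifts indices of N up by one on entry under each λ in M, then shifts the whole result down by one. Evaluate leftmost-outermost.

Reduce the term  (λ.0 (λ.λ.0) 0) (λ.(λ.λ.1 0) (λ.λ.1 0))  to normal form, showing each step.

Answer: normal form = λ.λ.λ.1 0  (in 8 steps)

Working:
  start: (λ.0 (λ.λ.0) 0) (λ.(λ.λ.1 0) (λ.λ.1 0))
  →1  (λ.(λ.λ.1 0) (λ.λ.1 0)) (λ.λ.0) (λ.(λ.λ.1 0) (λ.λ.1 0))
  →2  (λ.λ.1 0) (λ.λ.1 0) (λ.(λ.λ.1 0) (λ.λ.1 0))
  →3  (λ.(λ.λ.1 0) 0) (λ.(λ.λ.1 0) (λ.λ.1 0))
  →4  (λ.λ.1 0) (λ.(λ.λ.1 0) (λ.λ.1 0))
  →5  λ.(λ.(λ.λ.1 0) (λ.λ.1 0)) 0
  →6  λ.(λ.λ.1 0) (λ.λ.1 0)
  →7  λ.λ.(λ.λ.1 0) 0
  →8  λ.λ.λ.1 0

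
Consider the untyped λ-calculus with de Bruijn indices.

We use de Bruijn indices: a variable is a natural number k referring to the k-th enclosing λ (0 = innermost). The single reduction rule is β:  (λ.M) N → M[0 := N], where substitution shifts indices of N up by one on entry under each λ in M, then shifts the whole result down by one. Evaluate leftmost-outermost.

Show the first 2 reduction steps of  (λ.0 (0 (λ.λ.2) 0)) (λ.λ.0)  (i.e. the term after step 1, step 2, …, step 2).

  start: (λ.0 (0 (λ.λ.2) 0)) (λ.λ.0)
  [1] (λ.λ.0) ((λ.λ.0) (λ.λ.λ.λ.0) (λ.λ.0))
  [2] λ.0

Answer: after 2 steps: λ.0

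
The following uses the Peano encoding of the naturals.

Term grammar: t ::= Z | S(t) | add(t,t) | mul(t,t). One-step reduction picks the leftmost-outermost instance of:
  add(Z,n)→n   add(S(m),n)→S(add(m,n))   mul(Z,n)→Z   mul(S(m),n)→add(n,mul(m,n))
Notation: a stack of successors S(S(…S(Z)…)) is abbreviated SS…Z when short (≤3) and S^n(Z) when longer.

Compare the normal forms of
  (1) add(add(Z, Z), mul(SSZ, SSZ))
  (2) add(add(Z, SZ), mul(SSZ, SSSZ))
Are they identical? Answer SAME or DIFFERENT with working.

Term A:
  start: add(add(Z, Z), mul(SSZ, SSZ))
  →1  add(Z, mul(SSZ, SSZ))
  →2  mul(SSZ, SSZ)
  →3  add(SSZ, mul(SZ, SSZ))
  →4  S(add(SZ, mul(SZ, SSZ)))
  →5  S(S(add(Z, mul(SZ, SSZ))))
  →6  S(S(mul(SZ, SSZ)))
  →7  S(S(add(SSZ, mul(Z, SSZ))))
  →8  S(S(S(add(SZ, mul(Z, SSZ)))))
  →9  S(S(S(S(add(Z, mul(Z, SSZ))))))
  →10  S(S(S(S(mul(Z, SSZ)))))
  →11  S^4(Z)

Term B:
  start: add(add(Z, SZ), mul(SSZ, SSSZ))
  →1  add(SZ, mul(SSZ, SSSZ))
  →2  S(add(Z, mul(SSZ, SSSZ)))
  →3  S(mul(SSZ, SSSZ))
  →4  S(add(SSSZ, mul(SZ, SSSZ)))
  →5  S(S(add(SSZ, mul(SZ, SSSZ))))
  →6  S(S(S(add(SZ, mul(SZ, SSSZ)))))
  →7  S(S(S(S(add(Z, mul(SZ, SSSZ))))))
  →8  S(S(S(S(mul(SZ, SSSZ)))))
  →9  S(S(S(S(add(SSSZ, mul(Z, SSSZ))))))
  →10  S(S(S(S(S(add(SSZ, mul(Z, SSSZ)))))))
  →11  S(S(S(S(S(S(add(SZ, mul(Z, SSSZ))))))))
  →12  S(S(S(S(S(S(S(add(Z, mul(Z, SSSZ)))))))))
  →13  S(S(S(S(S(S(S(mul(Z, SSSZ))))))))
  →14  S^7(Z)

Answer: DIFFERENT — A ⇓ S^4(Z), B ⇓ S^7(Z)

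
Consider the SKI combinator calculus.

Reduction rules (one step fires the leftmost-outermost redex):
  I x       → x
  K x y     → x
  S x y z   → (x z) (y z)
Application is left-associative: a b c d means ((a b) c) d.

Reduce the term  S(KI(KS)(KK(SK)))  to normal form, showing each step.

Answer: normal form = SK  (in 3 steps)

Derivation:
  start: S(KI(KS)(KK(SK)))
  →1  S(I(KK(SK)))
  →2  S(KK(SK))
  →3  SK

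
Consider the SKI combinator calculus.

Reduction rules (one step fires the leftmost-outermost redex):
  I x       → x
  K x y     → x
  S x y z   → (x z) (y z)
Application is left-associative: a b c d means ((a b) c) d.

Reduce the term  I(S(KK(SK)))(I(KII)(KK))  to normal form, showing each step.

Answer: normal form = SK(KK)  (in 5 steps)

Derivation:
  start: I(S(KK(SK)))(I(KII)(KK))
  step 1: S(KK(SK))(I(KII)(KK))
  step 2: SK(I(KII)(KK))
  step 3: SK(KII(KK))
  step 4: SK(I(KK))
  step 5: SK(KK)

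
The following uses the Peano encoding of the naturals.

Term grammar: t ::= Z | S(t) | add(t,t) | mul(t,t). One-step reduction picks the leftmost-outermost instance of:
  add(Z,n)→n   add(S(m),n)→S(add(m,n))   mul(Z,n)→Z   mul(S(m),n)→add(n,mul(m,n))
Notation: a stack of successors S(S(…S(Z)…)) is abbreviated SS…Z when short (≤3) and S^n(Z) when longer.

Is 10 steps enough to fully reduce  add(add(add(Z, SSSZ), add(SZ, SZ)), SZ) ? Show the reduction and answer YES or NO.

Answer: NO — after 10 steps the term is S(S(S(S(add(add(Z, SZ), SZ))))), not yet normal

Working:
  start: add(add(add(Z, SSSZ), add(SZ, SZ)), SZ)
  step 1: add(add(SSSZ, add(SZ, SZ)), SZ)
  step 2: add(S(add(SSZ, add(SZ, SZ))), SZ)
  step 3: S(add(add(SSZ, add(SZ, SZ)), SZ))
  step 4: S(add(S(add(SZ, add(SZ, SZ))), SZ))
  step 5: S(S(add(add(SZ, add(SZ, SZ)), SZ)))
  step 6: S(S(add(S(add(Z, add(SZ, SZ))), SZ)))
  step 7: S(S(S(add(add(Z, add(SZ, SZ)), SZ))))
  step 8: S(S(S(add(add(SZ, SZ), SZ))))
  step 9: S(S(S(add(S(add(Z, SZ)), SZ))))
  step 10: S(S(S(S(add(add(Z, SZ), SZ)))))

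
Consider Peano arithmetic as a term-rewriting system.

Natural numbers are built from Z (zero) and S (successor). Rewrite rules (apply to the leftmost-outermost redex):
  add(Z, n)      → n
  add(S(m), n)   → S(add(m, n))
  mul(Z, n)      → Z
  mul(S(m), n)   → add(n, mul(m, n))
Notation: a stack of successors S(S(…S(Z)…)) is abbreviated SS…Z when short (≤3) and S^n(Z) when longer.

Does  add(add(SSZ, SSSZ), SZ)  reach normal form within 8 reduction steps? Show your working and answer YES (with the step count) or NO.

Answer: NO — after 8 steps the term is S(S(S(S(S(add(Z, SZ)))))), not yet normal

Reduction:
  start: add(add(SSZ, SSSZ), SZ)
  [1] add(S(add(SZ, SSSZ)), SZ)
  [2] S(add(add(SZ, SSSZ), SZ))
  [3] S(add(S(add(Z, SSSZ)), SZ))
  [4] S(S(add(add(Z, SSSZ), SZ)))
  [5] S(S(add(SSSZ, SZ)))
  [6] S(S(S(add(SSZ, SZ))))
  [7] S(S(S(S(add(SZ, SZ)))))
  [8] S(S(S(S(S(add(Z, SZ))))))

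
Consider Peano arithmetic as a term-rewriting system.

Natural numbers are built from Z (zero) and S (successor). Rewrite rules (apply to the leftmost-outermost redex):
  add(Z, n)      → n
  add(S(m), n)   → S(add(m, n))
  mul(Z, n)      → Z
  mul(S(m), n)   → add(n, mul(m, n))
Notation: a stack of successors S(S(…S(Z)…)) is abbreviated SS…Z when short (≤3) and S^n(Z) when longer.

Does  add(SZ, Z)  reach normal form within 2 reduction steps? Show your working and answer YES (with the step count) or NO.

Answer: YES — reaches normal form SZ in 2 ≤ 2 steps

Working:
  start: add(SZ, Z)
  step 1: S(add(Z, Z))
  step 2: SZ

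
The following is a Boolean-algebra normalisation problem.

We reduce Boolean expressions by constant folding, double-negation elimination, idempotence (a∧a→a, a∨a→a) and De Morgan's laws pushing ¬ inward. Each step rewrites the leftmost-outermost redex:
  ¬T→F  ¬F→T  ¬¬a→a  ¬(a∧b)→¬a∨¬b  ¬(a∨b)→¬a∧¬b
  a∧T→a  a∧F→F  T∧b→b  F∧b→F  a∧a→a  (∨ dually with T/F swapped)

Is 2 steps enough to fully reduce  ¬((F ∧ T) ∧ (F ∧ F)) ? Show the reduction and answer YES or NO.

  start: ¬((F ∧ T) ∧ (F ∧ F))
  →1  ¬(F ∧ T) ∨ ¬(F ∧ F)
  →2  (¬F ∨ ¬T) ∨ ¬(F ∧ F)

Answer: NO — after 2 steps the term is (¬F ∨ ¬T) ∨ ¬(F ∧ F), not yet normal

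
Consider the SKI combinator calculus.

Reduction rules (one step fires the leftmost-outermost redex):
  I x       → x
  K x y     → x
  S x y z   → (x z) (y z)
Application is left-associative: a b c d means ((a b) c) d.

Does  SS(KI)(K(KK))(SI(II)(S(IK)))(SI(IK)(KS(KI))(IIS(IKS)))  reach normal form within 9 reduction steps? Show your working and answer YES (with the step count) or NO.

Answer: NO — after 9 steps the term is K(S(KS)(IIS(IKS))), not yet normal

Derivation:
  start: SS(KI)(K(KK))(SI(II)(S(IK)))(SI(IK)(KS(KI))(IIS(IKS)))
  [1] S(K(KK))(KI(K(KK)))(SI(II)(S(IK)))(SI(IK)(KS(KI))(IIS(IKS)))
  [2] K(KK)(SI(II)(S(IK)))(KI(K(KK))(SI(II)(S(IK))))(SI(IK)(KS(KI))(IIS(IKS)))
  [3] KK(KI(K(KK))(SI(II)(S(IK))))(SI(IK)(KS(KI))(IIS(IKS)))
  [4] K(SI(IK)(KS(KI))(IIS(IKS)))
  [5] K(I(KS(KI))(IK(KS(KI)))(IIS(IKS)))
  [6] K(KS(KI)(IK(KS(KI)))(IIS(IKS)))
  [7] K(S(IK(KS(KI)))(IIS(IKS)))
  [8] K(S(K(KS(KI)))(IIS(IKS)))
  [9] K(S(KS)(IIS(IKS)))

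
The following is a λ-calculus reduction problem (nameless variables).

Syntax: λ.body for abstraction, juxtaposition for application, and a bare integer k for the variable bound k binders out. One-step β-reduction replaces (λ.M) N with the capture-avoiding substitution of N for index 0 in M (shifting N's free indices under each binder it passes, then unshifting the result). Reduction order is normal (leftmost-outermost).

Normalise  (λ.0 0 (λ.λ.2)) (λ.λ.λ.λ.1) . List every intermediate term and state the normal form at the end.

  start: (λ.0 0 (λ.λ.2)) (λ.λ.λ.λ.1)
  →1  (λ.λ.λ.λ.1) (λ.λ.λ.λ.1) (λ.λ.λ.λ.λ.λ.1)
  →2  (λ.λ.λ.1) (λ.λ.λ.λ.λ.λ.1)
  →3  λ.λ.1

Answer: normal form = λ.λ.1  (in 3 steps)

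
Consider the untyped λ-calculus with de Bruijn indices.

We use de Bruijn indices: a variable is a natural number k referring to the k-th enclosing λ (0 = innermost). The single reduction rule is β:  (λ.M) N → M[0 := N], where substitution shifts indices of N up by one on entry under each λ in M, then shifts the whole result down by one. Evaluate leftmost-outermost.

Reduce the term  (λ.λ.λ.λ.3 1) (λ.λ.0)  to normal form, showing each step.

  start: (λ.λ.λ.λ.3 1) (λ.λ.0)
  [1] λ.λ.λ.(λ.λ.0) 1
  [2] λ.λ.λ.λ.0

Answer: normal form = λ.λ.λ.λ.0  (in 2 steps)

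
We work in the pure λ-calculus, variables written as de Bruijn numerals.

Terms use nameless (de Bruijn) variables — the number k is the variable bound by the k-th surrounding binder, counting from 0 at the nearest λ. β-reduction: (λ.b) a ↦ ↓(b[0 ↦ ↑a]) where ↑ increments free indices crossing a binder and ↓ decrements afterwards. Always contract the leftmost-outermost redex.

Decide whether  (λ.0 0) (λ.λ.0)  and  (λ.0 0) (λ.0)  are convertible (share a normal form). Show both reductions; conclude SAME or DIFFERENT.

Answer: SAME — A ⇓ λ.0, B ⇓ λ.0

Derivation:
Term A:
  start: (λ.0 0) (λ.λ.0)
  →1  (λ.λ.0) (λ.λ.0)
  →2  λ.0

Term B:
  start: (λ.0 0) (λ.0)
  →1  (λ.0) (λ.0)
  →2  λ.0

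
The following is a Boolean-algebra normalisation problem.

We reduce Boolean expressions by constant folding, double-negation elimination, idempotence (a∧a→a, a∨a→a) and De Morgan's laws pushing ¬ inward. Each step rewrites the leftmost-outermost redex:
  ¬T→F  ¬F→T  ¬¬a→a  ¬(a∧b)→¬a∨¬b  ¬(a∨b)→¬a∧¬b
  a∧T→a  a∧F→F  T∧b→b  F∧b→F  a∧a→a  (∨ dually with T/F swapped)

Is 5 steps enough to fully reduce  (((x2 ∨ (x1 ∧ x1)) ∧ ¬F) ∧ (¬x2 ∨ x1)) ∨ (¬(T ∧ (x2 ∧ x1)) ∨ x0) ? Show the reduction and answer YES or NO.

Answer: NO — after 5 steps the term is ((x2 ∨ x1) ∧ (¬x2 ∨ x1)) ∨ ((F ∨ ¬(x2 ∧ x1)) ∨ x0), not yet normal

Reduction:
  start: (((x2 ∨ (x1 ∧ x1)) ∧ ¬F) ∧ (¬x2 ∨ x1)) ∨ (¬(T ∧ (x2 ∧ x1)) ∨ x0)
  [1] (((x2 ∨ x1) ∧ ¬F) ∧ (¬x2 ∨ x1)) ∨ (¬(T ∧ (x2 ∧ x1)) ∨ x0)
  [2] (((x2 ∨ x1) ∧ T) ∧ (¬x2 ∨ x1)) ∨ (¬(T ∧ (x2 ∧ x1)) ∨ x0)
  [3] ((x2 ∨ x1) ∧ (¬x2 ∨ x1)) ∨ (¬(T ∧ (x2 ∧ x1)) ∨ x0)
  [4] ((x2 ∨ x1) ∧ (¬x2 ∨ x1)) ∨ ((¬T ∨ ¬(x2 ∧ x1)) ∨ x0)
  [5] ((x2 ∨ x1) ∧ (¬x2 ∨ x1)) ∨ ((F ∨ ¬(x2 ∧ x1)) ∨ x0)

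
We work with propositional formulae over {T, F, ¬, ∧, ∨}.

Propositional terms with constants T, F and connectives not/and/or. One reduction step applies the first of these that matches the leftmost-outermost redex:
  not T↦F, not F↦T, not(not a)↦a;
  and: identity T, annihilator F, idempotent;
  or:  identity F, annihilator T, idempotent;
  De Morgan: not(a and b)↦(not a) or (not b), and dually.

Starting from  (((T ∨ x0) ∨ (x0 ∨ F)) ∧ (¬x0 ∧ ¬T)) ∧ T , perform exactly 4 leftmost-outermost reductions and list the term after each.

  start: (((T ∨ x0) ∨ (x0 ∨ F)) ∧ (¬x0 ∧ ¬T)) ∧ T
  →1  ((T ∨ x0) ∨ (x0 ∨ F)) ∧ (¬x0 ∧ ¬T)
  →2  (T ∨ (x0 ∨ F)) ∧ (¬x0 ∧ ¬T)
  →3  T ∧ (¬x0 ∧ ¬T)
  →4  ¬x0 ∧ ¬T

Answer: after 4 steps: ¬x0 ∧ ¬T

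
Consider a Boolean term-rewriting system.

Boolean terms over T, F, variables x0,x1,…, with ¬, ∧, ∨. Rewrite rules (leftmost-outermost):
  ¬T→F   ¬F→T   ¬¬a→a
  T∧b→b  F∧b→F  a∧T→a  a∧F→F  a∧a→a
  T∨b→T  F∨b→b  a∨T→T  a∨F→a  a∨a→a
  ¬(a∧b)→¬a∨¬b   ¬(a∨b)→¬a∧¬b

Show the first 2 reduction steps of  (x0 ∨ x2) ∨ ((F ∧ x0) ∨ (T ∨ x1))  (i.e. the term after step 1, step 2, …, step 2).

Answer: after 2 steps: (x0 ∨ x2) ∨ (T ∨ x1)

Derivation:
  start: (x0 ∨ x2) ∨ ((F ∧ x0) ∨ (T ∨ x1))
  step 1: (x0 ∨ x2) ∨ (F ∨ (T ∨ x1))
  step 2: (x0 ∨ x2) ∨ (T ∨ x1)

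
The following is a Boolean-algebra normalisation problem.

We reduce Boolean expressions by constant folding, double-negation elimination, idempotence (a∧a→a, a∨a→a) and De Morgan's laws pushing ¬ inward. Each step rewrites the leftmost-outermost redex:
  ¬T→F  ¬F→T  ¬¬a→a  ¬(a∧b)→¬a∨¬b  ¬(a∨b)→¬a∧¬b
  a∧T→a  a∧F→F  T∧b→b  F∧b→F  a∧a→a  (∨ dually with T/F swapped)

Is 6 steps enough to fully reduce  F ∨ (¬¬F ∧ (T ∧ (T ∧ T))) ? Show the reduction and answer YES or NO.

  start: F ∨ (¬¬F ∧ (T ∧ (T ∧ T)))
  [1] ¬¬F ∧ (T ∧ (T ∧ T))
  [2] F ∧ (T ∧ (T ∧ T))
  [3] F

Answer: YES — reaches normal form F in 3 ≤ 6 steps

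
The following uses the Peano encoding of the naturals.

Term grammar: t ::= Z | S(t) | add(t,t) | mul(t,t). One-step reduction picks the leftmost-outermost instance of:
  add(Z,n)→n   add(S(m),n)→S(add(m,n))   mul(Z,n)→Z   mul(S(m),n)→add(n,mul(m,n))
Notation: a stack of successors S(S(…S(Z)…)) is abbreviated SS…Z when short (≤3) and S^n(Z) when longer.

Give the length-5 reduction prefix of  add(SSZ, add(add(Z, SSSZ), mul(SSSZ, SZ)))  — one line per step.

Answer: after 5 steps: S(S(S(add(SSZ, mul(SSSZ, SZ)))))

Derivation:
  start: add(SSZ, add(add(Z, SSSZ), mul(SSSZ, SZ)))
  [1] S(add(SZ, add(add(Z, SSSZ), mul(SSSZ, SZ))))
  [2] S(S(add(Z, add(add(Z, SSSZ), mul(SSSZ, SZ)))))
  [3] S(S(add(add(Z, SSSZ), mul(SSSZ, SZ))))
  [4] S(S(add(SSSZ, mul(SSSZ, SZ))))
  [5] S(S(S(add(SSZ, mul(SSSZ, SZ)))))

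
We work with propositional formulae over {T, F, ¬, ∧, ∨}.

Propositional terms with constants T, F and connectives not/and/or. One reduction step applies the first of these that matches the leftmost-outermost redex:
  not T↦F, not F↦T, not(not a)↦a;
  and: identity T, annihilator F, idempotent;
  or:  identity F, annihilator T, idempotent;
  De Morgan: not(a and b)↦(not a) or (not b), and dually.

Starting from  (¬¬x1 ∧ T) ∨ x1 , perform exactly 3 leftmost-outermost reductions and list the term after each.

Answer: after 3 steps: x1

Working:
  start: (¬¬x1 ∧ T) ∨ x1
  step 1: ¬¬x1 ∨ x1
  step 2: x1 ∨ x1
  step 3: x1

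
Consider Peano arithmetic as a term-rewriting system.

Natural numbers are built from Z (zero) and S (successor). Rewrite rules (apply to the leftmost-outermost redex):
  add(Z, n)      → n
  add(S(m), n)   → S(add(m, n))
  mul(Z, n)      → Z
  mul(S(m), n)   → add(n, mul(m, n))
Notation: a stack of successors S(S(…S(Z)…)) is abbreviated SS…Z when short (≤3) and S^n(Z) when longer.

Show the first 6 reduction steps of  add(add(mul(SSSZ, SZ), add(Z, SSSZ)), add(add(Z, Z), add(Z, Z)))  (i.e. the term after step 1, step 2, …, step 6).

Answer: after 6 steps: S(add(add(add(SZ, mul(SZ, SZ)), add(Z, SSSZ)), add(add(Z, Z), add(Z, Z))))

Reduction:
  start: add(add(mul(SSSZ, SZ), add(Z, SSSZ)), add(add(Z, Z), add(Z, Z)))
  [1] add(add(add(SZ, mul(SSZ, SZ)), add(Z, SSSZ)), add(add(Z, Z), add(Z, Z)))
  [2] add(add(S(add(Z, mul(SSZ, SZ))), add(Z, SSSZ)), add(add(Z, Z), add(Z, Z)))
  [3] add(S(add(add(Z, mul(SSZ, SZ)), add(Z, SSSZ))), add(add(Z, Z), add(Z, Z)))
  [4] S(add(add(add(Z, mul(SSZ, SZ)), add(Z, SSSZ)), add(add(Z, Z), add(Z, Z))))
  [5] S(add(add(mul(SSZ, SZ), add(Z, SSSZ)), add(add(Z, Z), add(Z, Z))))
  [6] S(add(add(add(SZ, mul(SZ, SZ)), add(Z, SSSZ)), add(add(Z, Z), add(Z, Z))))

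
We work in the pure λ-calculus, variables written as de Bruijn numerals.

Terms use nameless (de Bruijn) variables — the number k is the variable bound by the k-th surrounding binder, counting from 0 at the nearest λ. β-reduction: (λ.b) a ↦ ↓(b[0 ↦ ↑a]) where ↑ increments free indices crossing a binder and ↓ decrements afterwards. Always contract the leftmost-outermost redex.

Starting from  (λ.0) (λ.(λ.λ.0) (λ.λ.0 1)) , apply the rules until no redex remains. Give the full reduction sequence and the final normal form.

  start: (λ.0) (λ.(λ.λ.0) (λ.λ.0 1))
  [1] λ.(λ.λ.0) (λ.λ.0 1)
  [2] λ.λ.0

Answer: normal form = λ.λ.0  (in 2 steps)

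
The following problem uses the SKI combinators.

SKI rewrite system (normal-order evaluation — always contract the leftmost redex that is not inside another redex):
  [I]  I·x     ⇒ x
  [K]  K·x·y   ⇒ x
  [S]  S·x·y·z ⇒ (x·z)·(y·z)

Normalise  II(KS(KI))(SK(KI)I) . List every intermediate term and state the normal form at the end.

Answer: normal form = SI  (in 5 steps)

Derivation:
  start: II(KS(KI))(SK(KI)I)
  [1] I(KS(KI))(SK(KI)I)
  [2] KS(KI)(SK(KI)I)
  [3] S(SK(KI)I)
  [4] S(KI(KII))
  [5] SI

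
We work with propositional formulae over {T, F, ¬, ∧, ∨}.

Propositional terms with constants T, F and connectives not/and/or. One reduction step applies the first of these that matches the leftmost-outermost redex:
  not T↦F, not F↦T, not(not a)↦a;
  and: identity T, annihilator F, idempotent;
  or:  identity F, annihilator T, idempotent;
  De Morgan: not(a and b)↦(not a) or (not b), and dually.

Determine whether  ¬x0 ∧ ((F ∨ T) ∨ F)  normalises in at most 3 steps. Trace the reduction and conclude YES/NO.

Answer: YES — reaches normal form ¬x0 in 3 ≤ 3 steps

Reduction:
  start: ¬x0 ∧ ((F ∨ T) ∨ F)
  step 1: ¬x0 ∧ (F ∨ T)
  step 2: ¬x0 ∧ T
  step 3: ¬x0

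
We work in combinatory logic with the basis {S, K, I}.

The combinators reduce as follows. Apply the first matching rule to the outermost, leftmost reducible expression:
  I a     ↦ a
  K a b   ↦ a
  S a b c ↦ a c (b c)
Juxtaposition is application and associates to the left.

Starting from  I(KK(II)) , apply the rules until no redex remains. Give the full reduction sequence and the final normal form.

  start: I(KK(II))
  step 1: KK(II)
  step 2: K

Answer: normal form = K  (in 2 steps)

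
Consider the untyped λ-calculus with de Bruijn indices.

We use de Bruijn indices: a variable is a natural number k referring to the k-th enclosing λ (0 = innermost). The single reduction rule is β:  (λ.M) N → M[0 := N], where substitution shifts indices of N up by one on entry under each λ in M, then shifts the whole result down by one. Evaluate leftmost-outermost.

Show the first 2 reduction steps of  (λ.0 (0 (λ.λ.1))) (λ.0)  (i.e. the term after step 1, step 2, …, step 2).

  start: (λ.0 (0 (λ.λ.1))) (λ.0)
  step 1: (λ.0) ((λ.0) (λ.λ.1))
  step 2: (λ.0) (λ.λ.1)

Answer: after 2 steps: (λ.0) (λ.λ.1)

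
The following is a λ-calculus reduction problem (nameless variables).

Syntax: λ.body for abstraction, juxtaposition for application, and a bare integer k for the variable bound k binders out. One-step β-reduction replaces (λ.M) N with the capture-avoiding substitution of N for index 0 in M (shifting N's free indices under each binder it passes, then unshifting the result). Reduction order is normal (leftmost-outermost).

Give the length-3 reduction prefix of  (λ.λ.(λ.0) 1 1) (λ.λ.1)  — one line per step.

  start: (λ.λ.(λ.0) 1 1) (λ.λ.1)
  step 1: λ.(λ.0) (λ.λ.1) (λ.λ.1)
  step 2: λ.(λ.λ.1) (λ.λ.1)
  step 3: λ.λ.λ.λ.1

Answer: after 3 steps: λ.λ.λ.λ.1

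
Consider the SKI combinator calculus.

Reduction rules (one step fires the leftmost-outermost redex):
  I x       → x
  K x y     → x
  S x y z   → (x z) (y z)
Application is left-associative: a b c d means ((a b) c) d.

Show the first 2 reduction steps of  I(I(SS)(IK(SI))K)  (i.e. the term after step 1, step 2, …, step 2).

Answer: after 2 steps: SS(IK(SI))K

Working:
  start: I(I(SS)(IK(SI))K)
  →1  I(SS)(IK(SI))K
  →2  SS(IK(SI))K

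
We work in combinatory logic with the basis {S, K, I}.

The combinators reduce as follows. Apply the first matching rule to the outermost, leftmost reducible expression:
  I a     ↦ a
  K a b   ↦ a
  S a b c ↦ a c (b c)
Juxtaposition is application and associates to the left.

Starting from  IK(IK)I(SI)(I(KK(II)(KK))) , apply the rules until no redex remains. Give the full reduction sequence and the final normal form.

Answer: normal form = SI  (in 4 steps)

Derivation:
  start: IK(IK)I(SI)(I(KK(II)(KK)))
  [1] K(IK)I(SI)(I(KK(II)(KK)))
  [2] IK(SI)(I(KK(II)(KK)))
  [3] K(SI)(I(KK(II)(KK)))
  [4] SI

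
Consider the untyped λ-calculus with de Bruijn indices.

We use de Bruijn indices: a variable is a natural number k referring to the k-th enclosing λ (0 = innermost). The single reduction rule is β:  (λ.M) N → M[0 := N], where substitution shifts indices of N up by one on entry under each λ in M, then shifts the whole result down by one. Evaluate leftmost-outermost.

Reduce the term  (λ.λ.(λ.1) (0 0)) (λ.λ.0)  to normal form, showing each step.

  start: (λ.λ.(λ.1) (0 0)) (λ.λ.0)
  →1  λ.(λ.1) (0 0)
  →2  λ.0

Answer: normal form = λ.0  (in 2 steps)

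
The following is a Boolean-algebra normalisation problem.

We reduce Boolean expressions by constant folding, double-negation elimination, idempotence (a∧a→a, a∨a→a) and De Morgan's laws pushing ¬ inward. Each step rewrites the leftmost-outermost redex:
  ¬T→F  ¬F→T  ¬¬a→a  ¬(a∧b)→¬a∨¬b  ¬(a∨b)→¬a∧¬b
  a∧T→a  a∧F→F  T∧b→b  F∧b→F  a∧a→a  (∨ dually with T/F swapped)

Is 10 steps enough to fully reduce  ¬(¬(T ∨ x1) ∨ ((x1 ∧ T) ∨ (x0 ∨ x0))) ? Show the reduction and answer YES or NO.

Answer: YES — reaches normal form ¬x1 ∧ ¬x0 in 10 ≤ 10 steps

Working:
  start: ¬(¬(T ∨ x1) ∨ ((x1 ∧ T) ∨ (x0 ∨ x0)))
  →1  ¬¬(T ∨ x1) ∧ ¬((x1 ∧ T) ∨ (x0 ∨ x0))
  →2  (T ∨ x1) ∧ ¬((x1 ∧ T) ∨ (x0 ∨ x0))
  →3  T ∧ ¬((x1 ∧ T) ∨ (x0 ∨ x0))
  →4  ¬((x1 ∧ T) ∨ (x0 ∨ x0))
  →5  ¬(x1 ∧ T) ∧ ¬(x0 ∨ x0)
  →6  (¬x1 ∨ ¬T) ∧ ¬(x0 ∨ x0)
  →7  (¬x1 ∨ F) ∧ ¬(x0 ∨ x0)
  →8  ¬x1 ∧ ¬(x0 ∨ x0)
  →9  ¬x1 ∧ (¬x0 ∧ ¬x0)
  →10  ¬x1 ∧ ¬x0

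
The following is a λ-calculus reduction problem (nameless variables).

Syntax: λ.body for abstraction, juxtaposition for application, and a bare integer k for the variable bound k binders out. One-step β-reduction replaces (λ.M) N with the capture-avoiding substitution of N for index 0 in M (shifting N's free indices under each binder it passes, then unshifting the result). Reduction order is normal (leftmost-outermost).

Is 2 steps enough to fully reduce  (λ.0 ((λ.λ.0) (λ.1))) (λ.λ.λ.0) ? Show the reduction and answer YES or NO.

Answer: YES — reaches normal form λ.λ.0 in 2 ≤ 2 steps

Reduction:
  start: (λ.0 ((λ.λ.0) (λ.1))) (λ.λ.λ.0)
  →1  (λ.λ.λ.0) ((λ.λ.0) (λ.λ.λ.λ.0))
  →2  λ.λ.0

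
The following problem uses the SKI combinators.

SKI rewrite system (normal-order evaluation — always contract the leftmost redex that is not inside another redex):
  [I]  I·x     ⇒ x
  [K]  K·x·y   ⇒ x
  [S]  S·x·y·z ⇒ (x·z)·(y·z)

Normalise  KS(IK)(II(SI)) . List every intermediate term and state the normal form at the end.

Answer: normal form = S(SI)  (in 3 steps)

Derivation:
  start: KS(IK)(II(SI))
  step 1: S(II(SI))
  step 2: S(I(SI))
  step 3: S(SI)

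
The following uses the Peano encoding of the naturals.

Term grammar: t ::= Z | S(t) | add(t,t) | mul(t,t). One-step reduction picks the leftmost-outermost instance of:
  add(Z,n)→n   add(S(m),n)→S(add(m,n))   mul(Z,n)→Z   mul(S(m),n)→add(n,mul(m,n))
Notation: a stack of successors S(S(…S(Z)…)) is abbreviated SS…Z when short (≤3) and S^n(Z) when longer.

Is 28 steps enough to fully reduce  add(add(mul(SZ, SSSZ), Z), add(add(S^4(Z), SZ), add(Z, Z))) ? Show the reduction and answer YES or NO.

Answer: YES — reaches normal form S^8(Z) in 26 ≤ 28 steps

Derivation:
  start: add(add(mul(SZ, SSSZ), Z), add(add(S^4(Z), SZ), add(Z, Z)))
  step 1: add(add(add(SSSZ, mul(Z, SSSZ)), Z), add(add(S^4(Z), SZ), add(Z, Z)))
  step 2: add(add(S(add(SSZ, mul(Z, SSSZ))), Z), add(add(S^4(Z), SZ), add(Z, Z)))
  step 3: add(S(add(add(SSZ, mul(Z, SSSZ)), Z)), add(add(S^4(Z), SZ), add(Z, Z)))
  step 4: S(add(add(add(SSZ, mul(Z, SSSZ)), Z), add(add(S^4(Z), SZ), add(Z, Z))))
  step 5: S(add(add(S(add(SZ, mul(Z, SSSZ))), Z), add(add(S^4(Z), SZ), add(Z, Z))))
  step 6: S(add(S(add(add(SZ, mul(Z, SSSZ)), Z)), add(add(S^4(Z), SZ), add(Z, Z))))
  step 7: S(S(add(add(add(SZ, mul(Z, SSSZ)), Z), add(add(S^4(Z), SZ), add(Z, Z)))))
  step 8: S(S(add(add(S(add(Z, mul(Z, SSSZ))), Z), add(add(S^4(Z), SZ), add(Z, Z)))))
  step 9: S(S(add(S(add(add(Z, mul(Z, SSSZ)), Z)), add(add(S^4(Z), SZ), add(Z, Z)))))
  step 10: S(S(S(add(add(add(Z, mul(Z, SSSZ)), Z), add(add(S^4(Z), SZ), add(Z, Z))))))
  step 11: S(S(S(add(add(mul(Z, SSSZ), Z), add(add(S^4(Z), SZ), add(Z, Z))))))
  step 12: S(S(S(add(add(Z, Z), add(add(S^4(Z), SZ), add(Z, Z))))))
  step 13: S(S(S(add(Z, add(add(S^4(Z), SZ), add(Z, Z))))))
  step 14: S(S(S(add(add(S^4(Z), SZ), add(Z, Z)))))
  step 15: S(S(S(add(S(add(SSSZ, SZ)), add(Z, Z)))))
  step 16: S(S(S(S(add(add(SSSZ, SZ), add(Z, Z))))))
  step 17: S(S(S(S(add(S(add(SSZ, SZ)), add(Z, Z))))))
  step 18: S(S(S(S(S(add(add(SSZ, SZ), add(Z, Z)))))))
  step 19: S(S(S(S(S(add(S(add(SZ, SZ)), add(Z, Z)))))))
  step 20: S(S(S(S(S(S(add(add(SZ, SZ), add(Z, Z))))))))
  step 21: S(S(S(S(S(S(add(S(add(Z, SZ)), add(Z, Z))))))))
  step 22: S(S(S(S(S(S(S(add(add(Z, SZ), add(Z, Z)))))))))
  step 23: S(S(S(S(S(S(S(add(SZ, add(Z, Z)))))))))
  step 24: S(S(S(S(S(S(S(S(add(Z, add(Z, Z))))))))))
  step 25: S(S(S(S(S(S(S(S(add(Z, Z)))))))))
  step 26: S^8(Z)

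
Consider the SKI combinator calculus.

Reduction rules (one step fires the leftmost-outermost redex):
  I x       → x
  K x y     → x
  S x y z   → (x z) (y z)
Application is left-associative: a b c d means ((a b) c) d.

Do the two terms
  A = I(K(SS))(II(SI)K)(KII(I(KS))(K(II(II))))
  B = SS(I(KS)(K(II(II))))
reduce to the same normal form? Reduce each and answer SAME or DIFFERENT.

Term A:
  start: I(K(SS))(II(SI)K)(KII(I(KS))(K(II(II))))
  [1] K(SS)(II(SI)K)(KII(I(KS))(K(II(II))))
  [2] SS(KII(I(KS))(K(II(II))))
  [3] SS(I(I(KS))(K(II(II))))
  [4] SS(I(KS)(K(II(II))))
  [5] SS(KS(K(II(II))))
  [6] SSS

Term B:
  start: SS(I(KS)(K(II(II))))
  [1] SS(KS(K(II(II))))
  [2] SSS

Answer: SAME — A ⇓ SSS, B ⇓ SSS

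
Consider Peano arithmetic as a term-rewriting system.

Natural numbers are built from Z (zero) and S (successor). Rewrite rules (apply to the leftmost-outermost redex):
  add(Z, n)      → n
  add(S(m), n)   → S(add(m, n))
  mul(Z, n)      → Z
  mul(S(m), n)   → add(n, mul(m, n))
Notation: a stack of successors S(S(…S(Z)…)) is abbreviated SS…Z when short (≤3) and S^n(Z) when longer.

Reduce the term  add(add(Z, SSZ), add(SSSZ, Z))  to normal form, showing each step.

  start: add(add(Z, SSZ), add(SSSZ, Z))
  [1] add(SSZ, add(SSSZ, Z))
  [2] S(add(SZ, add(SSSZ, Z)))
  [3] S(S(add(Z, add(SSSZ, Z))))
  [4] S(S(add(SSSZ, Z)))
  [5] S(S(S(add(SSZ, Z))))
  [6] S(S(S(S(add(SZ, Z)))))
  [7] S(S(S(S(S(add(Z, Z))))))
  [8] S^5(Z)

Answer: normal form = S^5(Z)  (in 8 steps)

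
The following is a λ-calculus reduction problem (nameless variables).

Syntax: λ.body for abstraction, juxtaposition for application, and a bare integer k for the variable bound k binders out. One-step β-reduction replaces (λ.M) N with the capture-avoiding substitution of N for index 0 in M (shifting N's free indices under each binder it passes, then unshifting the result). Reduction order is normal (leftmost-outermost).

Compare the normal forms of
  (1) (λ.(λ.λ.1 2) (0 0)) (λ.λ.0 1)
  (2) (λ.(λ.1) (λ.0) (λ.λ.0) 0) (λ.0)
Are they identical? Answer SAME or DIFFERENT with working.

Answer: DIFFERENT — A ⇓ λ.λ.0 (λ.λ.0 1), B ⇓ λ.0

Working:
Term A:
  start: (λ.(λ.λ.1 2) (0 0)) (λ.λ.0 1)
  [1] (λ.λ.1 (λ.λ.0 1)) ((λ.λ.0 1) (λ.λ.0 1))
  [2] λ.(λ.λ.0 1) (λ.λ.0 1) (λ.λ.0 1)
  [3] λ.(λ.0 (λ.λ.0 1)) (λ.λ.0 1)
  [4] λ.(λ.λ.0 1) (λ.λ.0 1)
  [5] λ.λ.0 (λ.λ.0 1)

Term B:
  start: (λ.(λ.1) (λ.0) (λ.λ.0) 0) (λ.0)
  [1] (λ.λ.0) (λ.0) (λ.λ.0) (λ.0)
  [2] (λ.0) (λ.λ.0) (λ.0)
  [3] (λ.λ.0) (λ.0)
  [4] λ.0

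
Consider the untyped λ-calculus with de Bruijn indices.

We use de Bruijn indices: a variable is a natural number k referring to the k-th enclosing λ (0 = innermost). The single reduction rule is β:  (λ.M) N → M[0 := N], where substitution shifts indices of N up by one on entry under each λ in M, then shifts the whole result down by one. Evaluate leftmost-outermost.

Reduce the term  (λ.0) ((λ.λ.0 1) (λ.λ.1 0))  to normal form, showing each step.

  start: (λ.0) ((λ.λ.0 1) (λ.λ.1 0))
  [1] (λ.λ.0 1) (λ.λ.1 0)
  [2] λ.0 (λ.λ.1 0)

Answer: normal form = λ.0 (λ.λ.1 0)  (in 2 steps)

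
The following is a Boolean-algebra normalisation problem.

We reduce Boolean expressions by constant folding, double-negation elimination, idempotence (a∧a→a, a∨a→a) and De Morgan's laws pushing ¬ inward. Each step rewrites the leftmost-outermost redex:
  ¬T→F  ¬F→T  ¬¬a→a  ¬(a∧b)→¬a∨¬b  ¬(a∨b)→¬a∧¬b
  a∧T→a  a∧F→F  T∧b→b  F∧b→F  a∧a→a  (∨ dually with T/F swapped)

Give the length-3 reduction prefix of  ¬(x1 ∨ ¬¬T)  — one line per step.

Answer: after 3 steps: ¬x1 ∧ F

Working:
  start: ¬(x1 ∨ ¬¬T)
  step 1: ¬x1 ∧ ¬¬¬T
  step 2: ¬x1 ∧ ¬T
  step 3: ¬x1 ∧ F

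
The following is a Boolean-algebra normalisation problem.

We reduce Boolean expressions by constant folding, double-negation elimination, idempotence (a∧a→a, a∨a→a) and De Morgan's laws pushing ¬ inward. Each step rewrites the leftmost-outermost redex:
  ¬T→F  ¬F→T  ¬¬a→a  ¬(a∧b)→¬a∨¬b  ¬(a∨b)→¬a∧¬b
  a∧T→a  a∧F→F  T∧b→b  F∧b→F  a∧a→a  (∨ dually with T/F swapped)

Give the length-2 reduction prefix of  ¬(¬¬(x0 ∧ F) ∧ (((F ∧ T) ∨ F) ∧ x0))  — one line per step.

Answer: after 2 steps: ¬(x0 ∧ F) ∨ ¬(((F ∧ T) ∨ F) ∧ x0)

Working:
  start: ¬(¬¬(x0 ∧ F) ∧ (((F ∧ T) ∨ F) ∧ x0))
  →1  ¬¬¬(x0 ∧ F) ∨ ¬(((F ∧ T) ∨ F) ∧ x0)
  →2  ¬(x0 ∧ F) ∨ ¬(((F ∧ T) ∨ F) ∧ x0)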